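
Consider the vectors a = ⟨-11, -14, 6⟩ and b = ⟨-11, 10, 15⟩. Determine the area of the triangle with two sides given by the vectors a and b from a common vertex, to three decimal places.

195.190

i: (-14)·15 - 6·10 = -210 - 60 = -270
j: 6·(-11) - (-11)·15 = -66 - (-165) = 99
k: (-11)·10 - (-14)·(-11) = -110 - 154 = -264
a × b = (-270, 99, -264)
|a × b| = √((-270)² + 99² + (-264)²) = √152397 ≈ 390.3806
area = ½ · 390.3806 ≈ 195.190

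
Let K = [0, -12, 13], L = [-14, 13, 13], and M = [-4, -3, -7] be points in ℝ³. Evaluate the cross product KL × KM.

(-500, -280, -26)

KL = (-14, 25, 0)
KM = (-4, 9, -20)
i: 25·(-20) - 0·9 = -500 - 0 = -500
j: 0·(-4) - (-14)·(-20) = 0 - 280 = -280
k: (-14)·9 - 25·(-4) = -126 - (-100) = -26
KL × KM = (-500, -280, -26)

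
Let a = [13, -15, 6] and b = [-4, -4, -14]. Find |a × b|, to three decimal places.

i: (-15)·(-14) - 6·(-4) = 210 - (-24) = 234
j: 6·(-4) - 13·(-14) = -24 - (-182) = 158
k: 13·(-4) - (-15)·(-4) = -52 - 60 = -112
a × b = (234, 158, -112)
|a × b| = √(234² + 158² + (-112)²) = √92264 ≈ 303.7499

303.750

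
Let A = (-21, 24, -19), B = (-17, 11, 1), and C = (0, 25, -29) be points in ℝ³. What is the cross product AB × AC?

(110, 460, 277)

AB = (4, -13, 20)
AC = (21, 1, -10)
i: (-13)·(-10) - 20·1 = 130 - 20 = 110
j: 20·21 - 4·(-10) = 420 - (-40) = 460
k: 4·1 - (-13)·21 = 4 - (-273) = 277
AB × AC = (110, 460, 277)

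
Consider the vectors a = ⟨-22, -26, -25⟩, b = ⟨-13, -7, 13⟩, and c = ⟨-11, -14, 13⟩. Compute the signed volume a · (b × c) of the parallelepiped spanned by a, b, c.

b × c:
i: (-7)·13 - 13·(-14) = -91 - (-182) = 91
j: 13·(-11) - (-13)·13 = -143 - (-169) = 26
k: (-13)·(-14) - (-7)·(-11) = 182 - 77 = 105
b × c = (91, 26, 105)
a · (b × c) = (-22)·91 + (-26)·26 + (-25)·105 = -2002 - 676 - 2625 = -5303

-5303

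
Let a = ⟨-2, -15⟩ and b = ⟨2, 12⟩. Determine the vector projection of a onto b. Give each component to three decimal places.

a · b = (-2)·2 + (-15)·12 = -4 - 180 = -184
|b|² = 4 + 144 = 148
proj_b a = (-184/148) · (2, 12) ≈ (-2.486, -14.919)

(-2.486, -14.919)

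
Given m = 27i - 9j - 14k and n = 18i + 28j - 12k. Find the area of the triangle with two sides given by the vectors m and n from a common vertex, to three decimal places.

i: (-9)·(-12) - (-14)·28 = 108 - (-392) = 500
j: (-14)·18 - 27·(-12) = -252 - (-324) = 72
k: 27·28 - (-9)·18 = 756 - (-162) = 918
m × n = (500, 72, 918)
|m × n| = √(500² + 72² + 918²) = √1097908 ≈ 1047.8111
area = ½ · 1047.8111 ≈ 523.906

523.906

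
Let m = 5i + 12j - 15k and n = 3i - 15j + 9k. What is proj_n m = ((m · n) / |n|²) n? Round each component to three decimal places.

(-2.857, 14.286, -8.571)

m · n = 5·3 + 12·(-15) + (-15)·9 = 15 - 180 - 135 = -300
|n|² = 9 + 225 + 81 = 315
proj_n m = (-300/315) · (3, -15, 9) ≈ (-2.857, 14.286, -8.571)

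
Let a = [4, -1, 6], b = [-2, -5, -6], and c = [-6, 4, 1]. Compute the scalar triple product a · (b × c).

-190

b × c:
i: (-5)·1 - (-6)·4 = -5 - (-24) = 19
j: (-6)·(-6) - (-2)·1 = 36 - (-2) = 38
k: (-2)·4 - (-5)·(-6) = -8 - 30 = -38
b × c = (19, 38, -38)
a · (b × c) = 4·19 + (-1)·38 + 6·(-38) = 76 - 38 - 228 = -190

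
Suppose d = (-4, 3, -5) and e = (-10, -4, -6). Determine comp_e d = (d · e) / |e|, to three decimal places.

d · e = (-4)·(-10) + 3·(-4) + (-5)·(-6) = 40 - 12 + 30 = 58
|e| = √(100 + 16 + 36) = √152 ≈ 12.3288
comp_e d = 58 / √152 ≈ 4.704

4.704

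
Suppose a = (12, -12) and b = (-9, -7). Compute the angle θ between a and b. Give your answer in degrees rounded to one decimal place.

97.1

a · b = 12·(-9) + (-12)·(-7) = -108 + 84 = -24
|a|² = 144 + 144 = 288,  |a| = √288 ≈ 16.970563
|b|² = 81 + 49 = 130,  |b| = √130 ≈ 11.401754
cos θ = -24 / (16.970563 · 11.401754) ≈ -0.12403
θ = arccos(-0.12403) ≈ 97.1°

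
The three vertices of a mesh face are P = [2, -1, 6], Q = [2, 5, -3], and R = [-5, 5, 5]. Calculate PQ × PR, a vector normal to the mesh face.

(48, 63, 42)

PQ = (0, 6, -9)
PR = (-7, 6, -1)
i: 6·(-1) - (-9)·6 = -6 - (-54) = 48
j: (-9)·(-7) - 0·(-1) = 63 - 0 = 63
k: 0·6 - 6·(-7) = 0 - (-42) = 42
PQ × PR = (48, 63, 42)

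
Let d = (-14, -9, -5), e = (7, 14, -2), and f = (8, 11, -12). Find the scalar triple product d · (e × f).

e × f:
i: 14·(-12) - (-2)·11 = -168 - (-22) = -146
j: (-2)·8 - 7·(-12) = -16 - (-84) = 68
k: 7·11 - 14·8 = 77 - 112 = -35
e × f = (-146, 68, -35)
d · (e × f) = (-14)·(-146) + (-9)·68 + (-5)·(-35) = 2044 - 612 + 175 = 1607

1607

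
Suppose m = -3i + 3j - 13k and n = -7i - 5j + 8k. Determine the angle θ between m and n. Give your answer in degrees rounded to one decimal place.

m · n = (-3)·(-7) + 3·(-5) + (-13)·8 = 21 - 15 - 104 = -98
|m|² = 9 + 9 + 169 = 187,  |m| = √187 ≈ 13.674794
|n|² = 49 + 25 + 64 = 138,  |n| = √138 ≈ 11.747340
cos θ = -98 / (13.674794 · 11.747340) ≈ -0.61005
θ = arccos(-0.61005) ≈ 127.6°

127.6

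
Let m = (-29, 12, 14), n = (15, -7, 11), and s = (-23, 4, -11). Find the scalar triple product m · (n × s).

-3427

n × s:
i: (-7)·(-11) - 11·4 = 77 - 44 = 33
j: 11·(-23) - 15·(-11) = -253 - (-165) = -88
k: 15·4 - (-7)·(-23) = 60 - 161 = -101
n × s = (33, -88, -101)
m · (n × s) = (-29)·33 + 12·(-88) + 14·(-101) = -957 - 1056 - 1414 = -3427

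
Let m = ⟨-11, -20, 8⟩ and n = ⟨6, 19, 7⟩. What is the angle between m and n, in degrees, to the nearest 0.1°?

m · n = (-11)·6 + (-20)·19 + 8·7 = -66 - 380 + 56 = -390
|m|² = 121 + 400 + 64 = 585,  |m| = √585 ≈ 24.186773
|n|² = 36 + 361 + 49 = 446,  |n| = √446 ≈ 21.118712
cos θ = -390 / (24.186773 · 21.118712) ≈ -0.76352
θ = arccos(-0.76352) ≈ 139.8°

139.8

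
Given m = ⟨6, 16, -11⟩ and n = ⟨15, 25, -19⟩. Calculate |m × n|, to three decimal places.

107.434

i: 16·(-19) - (-11)·25 = -304 - (-275) = -29
j: (-11)·15 - 6·(-19) = -165 - (-114) = -51
k: 6·25 - 16·15 = 150 - 240 = -90
m × n = (-29, -51, -90)
|m × n| = √((-29)² + (-51)² + (-90)²) = √11542 ≈ 107.4337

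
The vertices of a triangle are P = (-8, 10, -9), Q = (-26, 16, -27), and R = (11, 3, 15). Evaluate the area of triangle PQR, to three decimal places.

PQ = (-18, 6, -18),  PR = (19, -7, 24)
i: 6·24 - (-18)·(-7) = 144 - 126 = 18
j: (-18)·19 - (-18)·24 = -342 - (-432) = 90
k: (-18)·(-7) - 6·19 = 126 - 114 = 12
PQ × PR = (18, 90, 12)
|PQ × PR| = √8568 ≈ 92.5635
area = ½ · 92.5635 ≈ 46.282

46.282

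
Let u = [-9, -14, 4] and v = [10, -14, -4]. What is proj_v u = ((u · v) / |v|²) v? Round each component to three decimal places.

(2.885, -4.038, -1.154)

u · v = (-9)·10 + (-14)·(-14) + 4·(-4) = -90 + 196 - 16 = 90
|v|² = 100 + 196 + 16 = 312
proj_v u = (90/312) · (10, -14, -4) ≈ (2.885, -4.038, -1.154)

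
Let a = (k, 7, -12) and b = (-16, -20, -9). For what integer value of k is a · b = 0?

-2

a · b = k·(-16) + 7·(-20) + (-12)·(-9) = -32 - 16k
Set equal to 0: -16k = 32, so k = -2.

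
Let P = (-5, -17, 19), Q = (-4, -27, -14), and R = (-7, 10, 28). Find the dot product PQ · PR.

PQ = Q − P = (1, -10, -33)
PR = R − P = (-2, 27, 9)
PQ · PR = 1·(-2) + (-10)·27 + (-33)·9 = -2 - 270 - 297 = -569

-569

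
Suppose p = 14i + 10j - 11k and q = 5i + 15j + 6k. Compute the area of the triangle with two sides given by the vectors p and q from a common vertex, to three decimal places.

i: 10·6 - (-11)·15 = 60 - (-165) = 225
j: (-11)·5 - 14·6 = -55 - 84 = -139
k: 14·15 - 10·5 = 210 - 50 = 160
p × q = (225, -139, 160)
|p × q| = √(225² + (-139)² + 160²) = √95546 ≈ 309.1052
area = ½ · 309.1052 ≈ 154.553

154.553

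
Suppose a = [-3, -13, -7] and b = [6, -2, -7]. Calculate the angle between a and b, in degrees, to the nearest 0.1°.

a · b = (-3)·6 + (-13)·(-2) + (-7)·(-7) = -18 + 26 + 49 = 57
|a|² = 9 + 169 + 49 = 227,  |a| = √227 ≈ 15.066519
|b|² = 36 + 4 + 49 = 89,  |b| = √89 ≈ 9.433981
cos θ = 57 / (15.066519 · 9.433981) ≈ 0.40102
θ = arccos(0.40102) ≈ 66.4°

66.4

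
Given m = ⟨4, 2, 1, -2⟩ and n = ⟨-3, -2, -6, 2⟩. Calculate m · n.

m · n = 4·(-3) + 2·(-2) + 1·(-6) + (-2)·2 = -12 - 4 - 6 - 4 = -26

-26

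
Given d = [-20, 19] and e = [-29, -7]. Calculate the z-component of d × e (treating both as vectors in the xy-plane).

(-20)·(-7) - 19·(-29) = 140 - (-551) = 691

691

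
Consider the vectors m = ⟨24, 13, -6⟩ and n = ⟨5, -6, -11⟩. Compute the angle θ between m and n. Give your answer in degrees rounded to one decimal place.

73.4

m · n = 24·5 + 13·(-6) + (-6)·(-11) = 120 - 78 + 66 = 108
|m|² = 576 + 169 + 36 = 781,  |m| = √781 ≈ 27.946377
|n|² = 25 + 36 + 121 = 182,  |n| = √182 ≈ 13.490738
cos θ = 108 / (27.946377 · 13.490738) ≈ 0.28646
θ = arccos(0.28646) ≈ 73.4°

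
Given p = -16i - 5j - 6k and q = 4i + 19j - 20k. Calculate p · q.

p · q = (-16)·4 + (-5)·19 + (-6)·(-20) = -64 - 95 + 120 = -39

-39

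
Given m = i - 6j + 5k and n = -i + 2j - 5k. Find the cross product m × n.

(20, 0, -4)

i: (-6)·(-5) - 5·2 = 30 - 10 = 20
j: 5·(-1) - 1·(-5) = -5 - (-5) = 0
k: 1·2 - (-6)·(-1) = 2 - 6 = -4
m × n = (20, 0, -4)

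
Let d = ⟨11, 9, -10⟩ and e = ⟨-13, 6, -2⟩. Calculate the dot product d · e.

d · e = 11·(-13) + 9·6 + (-10)·(-2) = -143 + 54 + 20 = -69

-69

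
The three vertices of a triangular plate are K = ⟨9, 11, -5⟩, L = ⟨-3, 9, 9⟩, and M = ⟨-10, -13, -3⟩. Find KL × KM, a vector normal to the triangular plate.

(332, -242, 250)

KL = (-12, -2, 14)
KM = (-19, -24, 2)
i: (-2)·2 - 14·(-24) = -4 - (-336) = 332
j: 14·(-19) - (-12)·2 = -266 - (-24) = -242
k: (-12)·(-24) - (-2)·(-19) = 288 - 38 = 250
KL × KM = (332, -242, 250)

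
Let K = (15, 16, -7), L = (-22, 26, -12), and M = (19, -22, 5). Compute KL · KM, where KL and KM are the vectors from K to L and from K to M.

-588

KL = L − K = (-37, 10, -5)
KM = M − K = (4, -38, 12)
KL · KM = (-37)·4 + 10·(-38) + (-5)·12 = -148 - 380 - 60 = -588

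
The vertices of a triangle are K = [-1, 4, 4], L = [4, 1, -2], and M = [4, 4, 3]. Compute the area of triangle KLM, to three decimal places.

KL = (5, -3, -6),  KM = (5, 0, -1)
i: (-3)·(-1) - (-6)·0 = 3 - 0 = 3
j: (-6)·5 - 5·(-1) = -30 - (-5) = -25
k: 5·0 - (-3)·5 = 0 - (-15) = 15
KL × KM = (3, -25, 15)
|KL × KM| = √859 ≈ 29.3087
area = ½ · 29.3087 ≈ 14.654

14.654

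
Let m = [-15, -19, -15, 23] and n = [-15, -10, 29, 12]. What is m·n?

256

m · n = (-15)·(-15) + (-19)·(-10) + (-15)·29 + 23·12 = 225 + 190 - 435 + 276 = 256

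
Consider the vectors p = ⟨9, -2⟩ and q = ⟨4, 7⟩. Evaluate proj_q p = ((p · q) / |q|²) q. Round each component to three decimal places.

(1.354, 2.369)

p · q = 9·4 + (-2)·7 = 36 - 14 = 22
|q|² = 16 + 49 = 65
proj_q p = (22/65) · (4, 7) ≈ (1.354, 2.369)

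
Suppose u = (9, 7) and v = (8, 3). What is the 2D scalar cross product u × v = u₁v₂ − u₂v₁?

-29

9·3 - 7·8 = 27 - 56 = -29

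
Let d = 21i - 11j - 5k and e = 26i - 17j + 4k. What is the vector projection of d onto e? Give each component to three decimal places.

d · e = 21·26 + (-11)·(-17) + (-5)·4 = 546 + 187 - 20 = 713
|e|² = 676 + 289 + 16 = 981
proj_e d = (713/981) · (26, -17, 4) ≈ (18.897, -12.356, 2.907)

(18.897, -12.356, 2.907)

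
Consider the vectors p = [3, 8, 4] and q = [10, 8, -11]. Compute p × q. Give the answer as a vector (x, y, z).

(-120, 73, -56)

i: 8·(-11) - 4·8 = -88 - 32 = -120
j: 4·10 - 3·(-11) = 40 - (-33) = 73
k: 3·8 - 8·10 = 24 - 80 = -56
p × q = (-120, 73, -56)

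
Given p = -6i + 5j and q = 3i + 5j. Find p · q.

p · q = (-6)·3 + 5·5 = -18 + 25 = 7

7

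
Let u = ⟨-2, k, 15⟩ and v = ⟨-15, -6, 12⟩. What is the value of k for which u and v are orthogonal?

u · v = (-2)·(-15) + k·(-6) + 15·12 = 210 - 6k
Set equal to 0: -6k = -210, so k = 35.

35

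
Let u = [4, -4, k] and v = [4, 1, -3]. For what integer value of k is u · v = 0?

4

u · v = 4·4 + (-4)·1 + k·(-3) = 12 - 3k
Set equal to 0: -3k = -12, so k = 4.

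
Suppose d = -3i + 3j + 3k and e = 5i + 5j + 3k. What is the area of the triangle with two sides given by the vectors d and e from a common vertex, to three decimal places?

i: 3·3 - 3·5 = 9 - 15 = -6
j: 3·5 - (-3)·3 = 15 - (-9) = 24
k: (-3)·5 - 3·5 = -15 - 15 = -30
d × e = (-6, 24, -30)
|d × e| = √((-6)² + 24² + (-30)²) = √1512 ≈ 38.8844
area = ½ · 38.8844 ≈ 19.442

19.442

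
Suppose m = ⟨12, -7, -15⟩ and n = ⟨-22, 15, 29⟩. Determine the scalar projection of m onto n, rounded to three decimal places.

m · n = 12·(-22) + (-7)·15 + (-15)·29 = -264 - 105 - 435 = -804
|n| = √(484 + 225 + 841) = √1550 ≈ 39.3700
comp_n m = -804 / √1550 ≈ -20.422

-20.422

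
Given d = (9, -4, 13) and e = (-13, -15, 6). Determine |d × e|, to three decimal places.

337.549

i: (-4)·6 - 13·(-15) = -24 - (-195) = 171
j: 13·(-13) - 9·6 = -169 - 54 = -223
k: 9·(-15) - (-4)·(-13) = -135 - 52 = -187
d × e = (171, -223, -187)
|d × e| = √(171² + (-223)² + (-187)²) = √113939 ≈ 337.5485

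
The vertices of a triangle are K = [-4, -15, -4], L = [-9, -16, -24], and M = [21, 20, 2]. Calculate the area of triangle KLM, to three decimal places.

KL = (-5, -1, -20),  KM = (25, 35, 6)
i: (-1)·6 - (-20)·35 = -6 - (-700) = 694
j: (-20)·25 - (-5)·6 = -500 - (-30) = -470
k: (-5)·35 - (-1)·25 = -175 - (-25) = -150
KL × KM = (694, -470, -150)
|KL × KM| = √725036 ≈ 851.4905
area = ½ · 851.4905 ≈ 425.745

425.745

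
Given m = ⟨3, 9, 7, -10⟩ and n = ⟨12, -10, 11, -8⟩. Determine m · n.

m · n = 3·12 + 9·(-10) + 7·11 + (-10)·(-8) = 36 - 90 + 77 + 80 = 103

103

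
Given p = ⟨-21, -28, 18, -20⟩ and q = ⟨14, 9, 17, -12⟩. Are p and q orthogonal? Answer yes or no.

yes

p · q = (-21)·14 + (-28)·9 + 18·17 + (-20)·(-12) = -294 - 252 + 306 + 240 = 0
Zero, so the vectors are orthogonal.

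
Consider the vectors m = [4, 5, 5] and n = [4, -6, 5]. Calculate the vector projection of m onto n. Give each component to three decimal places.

m · n = 4·4 + 5·(-6) + 5·5 = 16 - 30 + 25 = 11
|n|² = 16 + 36 + 25 = 77
proj_n m = (11/77) · (4, -6, 5) ≈ (0.571, -0.857, 0.714)

(0.571, -0.857, 0.714)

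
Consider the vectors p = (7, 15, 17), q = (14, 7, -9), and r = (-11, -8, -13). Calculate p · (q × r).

q × r:
i: 7·(-13) - (-9)·(-8) = -91 - 72 = -163
j: (-9)·(-11) - 14·(-13) = 99 - (-182) = 281
k: 14·(-8) - 7·(-11) = -112 - (-77) = -35
q × r = (-163, 281, -35)
p · (q × r) = 7·(-163) + 15·281 + 17·(-35) = -1141 + 4215 - 595 = 2479

2479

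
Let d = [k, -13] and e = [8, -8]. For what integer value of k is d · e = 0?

d · e = k·8 + (-13)·(-8) = 104 + 8k
Set equal to 0: 8k = -104, so k = -13.

-13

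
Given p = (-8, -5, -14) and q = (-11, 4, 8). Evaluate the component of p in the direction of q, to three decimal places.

p · q = (-8)·(-11) + (-5)·4 + (-14)·8 = 88 - 20 - 112 = -44
|q| = √(121 + 16 + 64) = √201 ≈ 14.1774
comp_q p = -44 / √201 ≈ -3.104

-3.104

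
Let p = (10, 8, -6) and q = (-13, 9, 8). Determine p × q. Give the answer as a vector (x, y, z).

i: 8·8 - (-6)·9 = 64 - (-54) = 118
j: (-6)·(-13) - 10·8 = 78 - 80 = -2
k: 10·9 - 8·(-13) = 90 - (-104) = 194
p × q = (118, -2, 194)

(118, -2, 194)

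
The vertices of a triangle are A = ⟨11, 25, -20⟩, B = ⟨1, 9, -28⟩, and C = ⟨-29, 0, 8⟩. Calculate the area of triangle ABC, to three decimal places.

AB = (-10, -16, -8),  AC = (-40, -25, 28)
i: (-16)·28 - (-8)·(-25) = -448 - 200 = -648
j: (-8)·(-40) - (-10)·28 = 320 - (-280) = 600
k: (-10)·(-25) - (-16)·(-40) = 250 - 640 = -390
AB × AC = (-648, 600, -390)
|AB × AC| = √932004 ≈ 965.4035
area = ½ · 965.4035 ≈ 482.702

482.702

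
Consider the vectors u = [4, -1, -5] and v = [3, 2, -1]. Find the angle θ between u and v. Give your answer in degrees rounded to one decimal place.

51.8

u · v = 4·3 + (-1)·2 + (-5)·(-1) = 12 - 2 + 5 = 15
|u|² = 16 + 1 + 25 = 42,  |u| = √42 ≈ 6.480741
|v|² = 9 + 4 + 1 = 14,  |v| = √14 ≈ 3.741657
cos θ = 15 / (6.480741 · 3.741657) ≈ 0.61859
θ = arccos(0.61859) ≈ 51.8°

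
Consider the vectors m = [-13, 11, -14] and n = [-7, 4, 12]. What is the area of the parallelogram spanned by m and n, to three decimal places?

i: 11·12 - (-14)·4 = 132 - (-56) = 188
j: (-14)·(-7) - (-13)·12 = 98 - (-156) = 254
k: (-13)·4 - 11·(-7) = -52 - (-77) = 25
m × n = (188, 254, 25)
|m × n| = √(188² + 254² + 25²) = √100485 ≈ 316.9937

316.994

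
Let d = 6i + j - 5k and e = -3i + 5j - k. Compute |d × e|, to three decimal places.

45.891

i: 1·(-1) - (-5)·5 = -1 - (-25) = 24
j: (-5)·(-3) - 6·(-1) = 15 - (-6) = 21
k: 6·5 - 1·(-3) = 30 - (-3) = 33
d × e = (24, 21, 33)
|d × e| = √(24² + 21² + 33²) = √2106 ≈ 45.8912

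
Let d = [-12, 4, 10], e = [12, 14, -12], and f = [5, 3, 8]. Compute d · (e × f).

e × f:
i: 14·8 - (-12)·3 = 112 - (-36) = 148
j: (-12)·5 - 12·8 = -60 - 96 = -156
k: 12·3 - 14·5 = 36 - 70 = -34
e × f = (148, -156, -34)
d · (e × f) = (-12)·148 + 4·(-156) + 10·(-34) = -1776 - 624 - 340 = -2740

-2740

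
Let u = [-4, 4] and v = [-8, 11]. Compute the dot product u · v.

76

u · v = (-4)·(-8) + 4·11 = 32 + 44 = 76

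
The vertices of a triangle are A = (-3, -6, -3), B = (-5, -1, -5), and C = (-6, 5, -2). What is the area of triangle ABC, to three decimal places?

14.509

AB = (-2, 5, -2),  AC = (-3, 11, 1)
i: 5·1 - (-2)·11 = 5 - (-22) = 27
j: (-2)·(-3) - (-2)·1 = 6 - (-2) = 8
k: (-2)·11 - 5·(-3) = -22 - (-15) = -7
AB × AC = (27, 8, -7)
|AB × AC| = √842 ≈ 29.0172
area = ½ · 29.0172 ≈ 14.509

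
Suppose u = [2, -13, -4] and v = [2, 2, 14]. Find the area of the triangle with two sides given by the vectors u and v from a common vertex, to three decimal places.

i: (-13)·14 - (-4)·2 = -182 - (-8) = -174
j: (-4)·2 - 2·14 = -8 - 28 = -36
k: 2·2 - (-13)·2 = 4 - (-26) = 30
u × v = (-174, -36, 30)
|u × v| = √((-174)² + (-36)² + 30²) = √32472 ≈ 180.1999
area = ½ · 180.1999 ≈ 90.100

90.100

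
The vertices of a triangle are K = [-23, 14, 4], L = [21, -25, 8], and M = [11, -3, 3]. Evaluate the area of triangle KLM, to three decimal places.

307.381

KL = (44, -39, 4),  KM = (34, -17, -1)
i: (-39)·(-1) - 4·(-17) = 39 - (-68) = 107
j: 4·34 - 44·(-1) = 136 - (-44) = 180
k: 44·(-17) - (-39)·34 = -748 - (-1326) = 578
KL × KM = (107, 180, 578)
|KL × KM| = √377933 ≈ 614.7626
area = ½ · 614.7626 ≈ 307.381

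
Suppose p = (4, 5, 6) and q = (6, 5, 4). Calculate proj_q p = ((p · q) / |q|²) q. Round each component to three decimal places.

(5.688, 4.740, 3.792)

p · q = 4·6 + 5·5 + 6·4 = 24 + 25 + 24 = 73
|q|² = 36 + 25 + 16 = 77
proj_q p = (73/77) · (6, 5, 4) ≈ (5.688, 4.740, 3.792)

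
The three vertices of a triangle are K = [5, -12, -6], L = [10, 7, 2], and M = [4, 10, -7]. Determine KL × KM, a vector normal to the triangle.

(-195, -3, 129)

KL = (5, 19, 8)
KM = (-1, 22, -1)
i: 19·(-1) - 8·22 = -19 - 176 = -195
j: 8·(-1) - 5·(-1) = -8 - (-5) = -3
k: 5·22 - 19·(-1) = 110 - (-19) = 129
KL × KM = (-195, -3, 129)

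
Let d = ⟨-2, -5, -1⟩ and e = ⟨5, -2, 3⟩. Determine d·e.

-3

d · e = (-2)·5 + (-5)·(-2) + (-1)·3 = -10 + 10 - 3 = -3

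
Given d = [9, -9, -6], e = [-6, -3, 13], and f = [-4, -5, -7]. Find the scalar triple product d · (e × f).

1512

e × f:
i: (-3)·(-7) - 13·(-5) = 21 - (-65) = 86
j: 13·(-4) - (-6)·(-7) = -52 - 42 = -94
k: (-6)·(-5) - (-3)·(-4) = 30 - 12 = 18
e × f = (86, -94, 18)
d · (e × f) = 9·86 + (-9)·(-94) + (-6)·18 = 774 + 846 - 108 = 1512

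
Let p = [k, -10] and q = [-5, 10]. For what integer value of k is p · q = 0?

-20

p · q = k·(-5) + (-10)·10 = -100 - 5k
Set equal to 0: -5k = 100, so k = -20.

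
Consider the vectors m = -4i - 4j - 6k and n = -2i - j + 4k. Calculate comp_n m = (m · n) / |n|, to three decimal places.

-2.619

m · n = (-4)·(-2) + (-4)·(-1) + (-6)·4 = 8 + 4 - 24 = -12
|n| = √(4 + 1 + 16) = √21 ≈ 4.5826
comp_n m = -12 / √21 ≈ -2.619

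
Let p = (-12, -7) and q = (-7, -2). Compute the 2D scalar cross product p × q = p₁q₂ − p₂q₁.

(-12)·(-2) - (-7)·(-7) = 24 - 49 = -25

-25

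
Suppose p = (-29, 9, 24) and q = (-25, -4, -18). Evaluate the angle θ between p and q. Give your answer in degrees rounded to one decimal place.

77.7

p · q = (-29)·(-25) + 9·(-4) + 24·(-18) = 725 - 36 - 432 = 257
|p|² = 841 + 81 + 576 = 1498,  |p| = √1498 ≈ 38.704005
|q|² = 625 + 16 + 324 = 965,  |q| = √965 ≈ 31.064449
cos θ = 257 / (38.704005 · 31.064449) ≈ 0.21375
θ = arccos(0.21375) ≈ 77.7°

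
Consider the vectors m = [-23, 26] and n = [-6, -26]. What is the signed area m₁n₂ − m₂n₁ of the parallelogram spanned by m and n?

(-23)·(-26) - 26·(-6) = 598 - (-156) = 754

754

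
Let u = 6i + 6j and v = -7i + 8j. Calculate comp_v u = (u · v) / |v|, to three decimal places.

0.564

u · v = 6·(-7) + 6·8 = -42 + 48 = 6
|v| = √(49 + 64) = √113 ≈ 10.6301
comp_v u = 6 / √113 ≈ 0.564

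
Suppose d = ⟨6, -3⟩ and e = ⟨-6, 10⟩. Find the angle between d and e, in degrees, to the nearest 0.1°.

147.5

d · e = 6·(-6) + (-3)·10 = -36 - 30 = -66
|d|² = 36 + 9 = 45,  |d| = √45 ≈ 6.708204
|e|² = 36 + 100 = 136,  |e| = √136 ≈ 11.661904
cos θ = -66 / (6.708204 · 11.661904) ≈ -0.84366
θ = arccos(-0.84366) ≈ 147.5°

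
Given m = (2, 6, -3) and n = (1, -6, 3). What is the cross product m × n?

i: 6·3 - (-3)·(-6) = 18 - 18 = 0
j: (-3)·1 - 2·3 = -3 - 6 = -9
k: 2·(-6) - 6·1 = -12 - 6 = -18
m × n = (0, -9, -18)

(0, -9, -18)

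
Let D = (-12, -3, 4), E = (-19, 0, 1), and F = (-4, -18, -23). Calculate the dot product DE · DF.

DE = E − D = (-7, 3, -3)
DF = F − D = (8, -15, -27)
DE · DF = (-7)·8 + 3·(-15) + (-3)·(-27) = -56 - 45 + 81 = -20

-20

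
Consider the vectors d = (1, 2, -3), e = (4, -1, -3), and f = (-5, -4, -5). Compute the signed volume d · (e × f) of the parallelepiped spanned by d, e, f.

e × f:
i: (-1)·(-5) - (-3)·(-4) = 5 - 12 = -7
j: (-3)·(-5) - 4·(-5) = 15 - (-20) = 35
k: 4·(-4) - (-1)·(-5) = -16 - 5 = -21
e × f = (-7, 35, -21)
d · (e × f) = 1·(-7) + 2·35 + (-3)·(-21) = -7 + 70 + 63 = 126

126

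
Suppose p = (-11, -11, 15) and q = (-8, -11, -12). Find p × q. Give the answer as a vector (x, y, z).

i: (-11)·(-12) - 15·(-11) = 132 - (-165) = 297
j: 15·(-8) - (-11)·(-12) = -120 - 132 = -252
k: (-11)·(-11) - (-11)·(-8) = 121 - 88 = 33
p × q = (297, -252, 33)

(297, -252, 33)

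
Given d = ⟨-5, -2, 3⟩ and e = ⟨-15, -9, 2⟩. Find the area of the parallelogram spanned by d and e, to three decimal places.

i: (-2)·2 - 3·(-9) = -4 - (-27) = 23
j: 3·(-15) - (-5)·2 = -45 - (-10) = -35
k: (-5)·(-9) - (-2)·(-15) = 45 - 30 = 15
d × e = (23, -35, 15)
|d × e| = √(23² + (-35)² + 15²) = √1979 ≈ 44.4860

44.486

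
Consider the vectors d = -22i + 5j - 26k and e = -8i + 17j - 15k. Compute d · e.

d · e = (-22)·(-8) + 5·17 + (-26)·(-15) = 176 + 85 + 390 = 651

651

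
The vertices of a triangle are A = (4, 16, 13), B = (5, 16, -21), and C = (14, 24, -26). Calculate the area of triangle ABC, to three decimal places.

AB = (1, 0, -34),  AC = (10, 8, -39)
i: 0·(-39) - (-34)·8 = 0 - (-272) = 272
j: (-34)·10 - 1·(-39) = -340 - (-39) = -301
k: 1·8 - 0·10 = 8 - 0 = 8
AB × AC = (272, -301, 8)
|AB × AC| = √164649 ≈ 405.7696
area = ½ · 405.7696 ≈ 202.885

202.885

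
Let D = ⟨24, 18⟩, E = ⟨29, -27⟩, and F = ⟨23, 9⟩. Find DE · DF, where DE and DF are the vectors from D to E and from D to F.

DE = E − D = (5, -45)
DF = F − D = (-1, -9)
DE · DF = 5·(-1) + (-45)·(-9) = -5 + 405 = 400

400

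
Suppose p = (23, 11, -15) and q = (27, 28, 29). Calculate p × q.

i: 11·29 - (-15)·28 = 319 - (-420) = 739
j: (-15)·27 - 23·29 = -405 - 667 = -1072
k: 23·28 - 11·27 = 644 - 297 = 347
p × q = (739, -1072, 347)

(739, -1072, 347)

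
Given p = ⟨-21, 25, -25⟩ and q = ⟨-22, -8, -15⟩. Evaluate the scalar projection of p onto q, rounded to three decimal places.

22.911

p · q = (-21)·(-22) + 25·(-8) + (-25)·(-15) = 462 - 200 + 375 = 637
|q| = √(484 + 64 + 225) = √773 ≈ 27.8029
comp_q p = 637 / √773 ≈ 22.911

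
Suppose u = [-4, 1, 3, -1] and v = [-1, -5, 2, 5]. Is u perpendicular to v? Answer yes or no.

u · v = (-4)·(-1) + 1·(-5) + 3·2 + (-1)·5 = 4 - 5 + 6 - 5 = 0
Zero, so the vectors are orthogonal.

yes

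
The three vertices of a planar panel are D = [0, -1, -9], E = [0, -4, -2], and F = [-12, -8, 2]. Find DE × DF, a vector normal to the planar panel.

DE = (0, -3, 7)
DF = (-12, -7, 11)
i: (-3)·11 - 7·(-7) = -33 - (-49) = 16
j: 7·(-12) - 0·11 = -84 - 0 = -84
k: 0·(-7) - (-3)·(-12) = 0 - 36 = -36
DE × DF = (16, -84, -36)

(16, -84, -36)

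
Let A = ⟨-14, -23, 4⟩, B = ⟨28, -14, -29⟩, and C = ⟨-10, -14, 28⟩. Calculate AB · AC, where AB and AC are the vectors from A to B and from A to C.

AB = B − A = (42, 9, -33)
AC = C − A = (4, 9, 24)
AB · AC = 42·4 + 9·9 + (-33)·24 = 168 + 81 - 792 = -543

-543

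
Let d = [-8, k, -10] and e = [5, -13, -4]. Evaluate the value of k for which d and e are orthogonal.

d · e = (-8)·5 + k·(-13) + (-10)·(-4) = 0 - 13k
Set equal to 0: -13k = 0, so k = 0.

0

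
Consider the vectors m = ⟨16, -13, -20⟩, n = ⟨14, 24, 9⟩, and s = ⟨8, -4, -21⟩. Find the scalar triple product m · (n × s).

-7286

n × s:
i: 24·(-21) - 9·(-4) = -504 - (-36) = -468
j: 9·8 - 14·(-21) = 72 - (-294) = 366
k: 14·(-4) - 24·8 = -56 - 192 = -248
n × s = (-468, 366, -248)
m · (n × s) = 16·(-468) + (-13)·366 + (-20)·(-248) = -7488 - 4758 + 4960 = -7286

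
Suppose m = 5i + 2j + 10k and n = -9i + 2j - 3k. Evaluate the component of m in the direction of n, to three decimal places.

m · n = 5·(-9) + 2·2 + 10·(-3) = -45 + 4 - 30 = -71
|n| = √(81 + 4 + 9) = √94 ≈ 9.6954
comp_n m = -71 / √94 ≈ -7.323

-7.323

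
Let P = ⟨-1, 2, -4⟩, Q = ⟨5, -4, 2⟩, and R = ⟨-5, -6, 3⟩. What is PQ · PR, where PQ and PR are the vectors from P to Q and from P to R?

PQ = Q − P = (6, -6, 6)
PR = R − P = (-4, -8, 7)
PQ · PR = 6·(-4) + (-6)·(-8) + 6·7 = -24 + 48 + 42 = 66

66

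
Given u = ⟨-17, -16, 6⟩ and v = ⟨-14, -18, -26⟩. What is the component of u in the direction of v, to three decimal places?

u · v = (-17)·(-14) + (-16)·(-18) + 6·(-26) = 238 + 288 - 156 = 370
|v| = √(196 + 324 + 676) = √1196 ≈ 34.5832
comp_v u = 370 / √1196 ≈ 10.699

10.699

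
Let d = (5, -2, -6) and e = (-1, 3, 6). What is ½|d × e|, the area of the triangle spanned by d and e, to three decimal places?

i: (-2)·6 - (-6)·3 = -12 - (-18) = 6
j: (-6)·(-1) - 5·6 = 6 - 30 = -24
k: 5·3 - (-2)·(-1) = 15 - 2 = 13
d × e = (6, -24, 13)
|d × e| = √(6² + (-24)² + 13²) = √781 ≈ 27.9464
area = ½ · 27.9464 ≈ 13.973

13.973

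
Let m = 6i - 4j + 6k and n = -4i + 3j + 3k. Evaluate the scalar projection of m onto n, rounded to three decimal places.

-3.087

m · n = 6·(-4) + (-4)·3 + 6·3 = -24 - 12 + 18 = -18
|n| = √(16 + 9 + 9) = √34 ≈ 5.8310
comp_n m = -18 / √34 ≈ -3.087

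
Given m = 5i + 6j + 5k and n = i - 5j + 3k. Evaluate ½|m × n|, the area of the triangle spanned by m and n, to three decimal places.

26.972

i: 6·3 - 5·(-5) = 18 - (-25) = 43
j: 5·1 - 5·3 = 5 - 15 = -10
k: 5·(-5) - 6·1 = -25 - 6 = -31
m × n = (43, -10, -31)
|m × n| = √(43² + (-10)² + (-31)²) = √2910 ≈ 53.9444
area = ½ · 53.9444 ≈ 26.972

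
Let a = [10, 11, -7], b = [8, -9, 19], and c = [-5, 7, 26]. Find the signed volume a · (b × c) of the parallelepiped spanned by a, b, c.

-7080

b × c:
i: (-9)·26 - 19·7 = -234 - 133 = -367
j: 19·(-5) - 8·26 = -95 - 208 = -303
k: 8·7 - (-9)·(-5) = 56 - 45 = 11
b × c = (-367, -303, 11)
a · (b × c) = 10·(-367) + 11·(-303) + (-7)·11 = -3670 - 3333 - 77 = -7080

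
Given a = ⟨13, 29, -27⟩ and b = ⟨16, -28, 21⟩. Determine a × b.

(-147, -705, -828)

i: 29·21 - (-27)·(-28) = 609 - 756 = -147
j: (-27)·16 - 13·21 = -432 - 273 = -705
k: 13·(-28) - 29·16 = -364 - 464 = -828
a × b = (-147, -705, -828)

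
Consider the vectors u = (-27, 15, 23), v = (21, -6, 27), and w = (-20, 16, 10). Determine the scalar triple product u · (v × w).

v × w:
i: (-6)·10 - 27·16 = -60 - 432 = -492
j: 27·(-20) - 21·10 = -540 - 210 = -750
k: 21·16 - (-6)·(-20) = 336 - 120 = 216
v × w = (-492, -750, 216)
u · (v × w) = (-27)·(-492) + 15·(-750) + 23·216 = 13284 - 11250 + 4968 = 7002

7002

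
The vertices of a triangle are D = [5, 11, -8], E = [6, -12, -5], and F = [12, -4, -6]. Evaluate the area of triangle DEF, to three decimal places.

DE = (1, -23, 3),  DF = (7, -15, 2)
i: (-23)·2 - 3·(-15) = -46 - (-45) = -1
j: 3·7 - 1·2 = 21 - 2 = 19
k: 1·(-15) - (-23)·7 = -15 - (-161) = 146
DE × DF = (-1, 19, 146)
|DE × DF| = √21678 ≈ 147.2345
area = ½ · 147.2345 ≈ 73.617

73.617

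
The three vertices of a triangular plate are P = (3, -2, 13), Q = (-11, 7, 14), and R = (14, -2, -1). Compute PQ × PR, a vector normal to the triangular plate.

PQ = (-14, 9, 1)
PR = (11, 0, -14)
i: 9·(-14) - 1·0 = -126 - 0 = -126
j: 1·11 - (-14)·(-14) = 11 - 196 = -185
k: (-14)·0 - 9·11 = 0 - 99 = -99
PQ × PR = (-126, -185, -99)

(-126, -185, -99)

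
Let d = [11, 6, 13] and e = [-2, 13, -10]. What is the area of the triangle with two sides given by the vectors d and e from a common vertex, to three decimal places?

144.501

i: 6·(-10) - 13·13 = -60 - 169 = -229
j: 13·(-2) - 11·(-10) = -26 - (-110) = 84
k: 11·13 - 6·(-2) = 143 - (-12) = 155
d × e = (-229, 84, 155)
|d × e| = √((-229)² + 84² + 155²) = √83522 ≈ 289.0017
area = ½ · 289.0017 ≈ 144.501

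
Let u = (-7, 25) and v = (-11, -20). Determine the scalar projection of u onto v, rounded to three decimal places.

u · v = (-7)·(-11) + 25·(-20) = 77 - 500 = -423
|v| = √(121 + 400) = √521 ≈ 22.8254
comp_v u = -423 / √521 ≈ -18.532

-18.532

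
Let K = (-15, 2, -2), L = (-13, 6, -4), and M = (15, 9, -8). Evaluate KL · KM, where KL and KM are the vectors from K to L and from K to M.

100

KL = L − K = (2, 4, -2)
KM = M − K = (30, 7, -6)
KL · KM = 2·30 + 4·7 + (-2)·(-6) = 60 + 28 + 12 = 100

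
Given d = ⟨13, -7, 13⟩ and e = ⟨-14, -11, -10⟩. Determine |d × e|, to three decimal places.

i: (-7)·(-10) - 13·(-11) = 70 - (-143) = 213
j: 13·(-14) - 13·(-10) = -182 - (-130) = -52
k: 13·(-11) - (-7)·(-14) = -143 - 98 = -241
d × e = (213, -52, -241)
|d × e| = √(213² + (-52)² + (-241)²) = √106154 ≈ 325.8128

325.813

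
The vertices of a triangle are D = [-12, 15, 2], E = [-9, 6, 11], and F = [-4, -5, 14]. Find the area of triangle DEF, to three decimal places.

40.694

DE = (3, -9, 9),  DF = (8, -20, 12)
i: (-9)·12 - 9·(-20) = -108 - (-180) = 72
j: 9·8 - 3·12 = 72 - 36 = 36
k: 3·(-20) - (-9)·8 = -60 - (-72) = 12
DE × DF = (72, 36, 12)
|DE × DF| = √6624 ≈ 81.3880
area = ½ · 81.3880 ≈ 40.694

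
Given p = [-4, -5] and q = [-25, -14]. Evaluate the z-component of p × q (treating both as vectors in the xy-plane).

(-4)·(-14) - (-5)·(-25) = 56 - 125 = -69

-69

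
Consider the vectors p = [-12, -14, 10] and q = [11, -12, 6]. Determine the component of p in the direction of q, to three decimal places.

p · q = (-12)·11 + (-14)·(-12) + 10·6 = -132 + 168 + 60 = 96
|q| = √(121 + 144 + 36) = √301 ≈ 17.3494
comp_q p = 96 / √301 ≈ 5.533

5.533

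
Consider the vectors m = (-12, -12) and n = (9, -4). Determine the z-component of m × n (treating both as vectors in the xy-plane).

(-12)·(-4) - (-12)·9 = 48 - (-108) = 156

156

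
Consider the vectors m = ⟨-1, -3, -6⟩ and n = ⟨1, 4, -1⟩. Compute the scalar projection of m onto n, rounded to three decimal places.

m · n = (-1)·1 + (-3)·4 + (-6)·(-1) = -1 - 12 + 6 = -7
|n| = √(1 + 16 + 1) = √18 ≈ 4.2426
comp_n m = -7 / √18 ≈ -1.650

-1.650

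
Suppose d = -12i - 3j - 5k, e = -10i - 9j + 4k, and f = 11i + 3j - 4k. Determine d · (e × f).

e × f:
i: (-9)·(-4) - 4·3 = 36 - 12 = 24
j: 4·11 - (-10)·(-4) = 44 - 40 = 4
k: (-10)·3 - (-9)·11 = -30 - (-99) = 69
e × f = (24, 4, 69)
d · (e × f) = (-12)·24 + (-3)·4 + (-5)·69 = -288 - 12 - 345 = -645

-645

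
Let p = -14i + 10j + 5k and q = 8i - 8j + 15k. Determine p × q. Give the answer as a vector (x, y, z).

i: 10·15 - 5·(-8) = 150 - (-40) = 190
j: 5·8 - (-14)·15 = 40 - (-210) = 250
k: (-14)·(-8) - 10·8 = 112 - 80 = 32
p × q = (190, 250, 32)

(190, 250, 32)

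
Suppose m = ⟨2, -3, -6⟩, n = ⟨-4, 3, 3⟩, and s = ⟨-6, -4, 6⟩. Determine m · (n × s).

n × s:
i: 3·6 - 3·(-4) = 18 - (-12) = 30
j: 3·(-6) - (-4)·6 = -18 - (-24) = 6
k: (-4)·(-4) - 3·(-6) = 16 - (-18) = 34
n × s = (30, 6, 34)
m · (n × s) = 2·30 + (-3)·6 + (-6)·34 = 60 - 18 - 204 = -162

-162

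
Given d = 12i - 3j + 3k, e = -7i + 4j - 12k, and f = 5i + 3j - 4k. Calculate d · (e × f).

e × f:
i: 4·(-4) - (-12)·3 = -16 - (-36) = 20
j: (-12)·5 - (-7)·(-4) = -60 - 28 = -88
k: (-7)·3 - 4·5 = -21 - 20 = -41
e × f = (20, -88, -41)
d · (e × f) = 12·20 + (-3)·(-88) + 3·(-41) = 240 + 264 - 123 = 381

381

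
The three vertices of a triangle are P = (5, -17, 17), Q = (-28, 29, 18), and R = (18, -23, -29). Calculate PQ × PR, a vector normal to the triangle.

(-2110, -1505, -400)

PQ = (-33, 46, 1)
PR = (13, -6, -46)
i: 46·(-46) - 1·(-6) = -2116 - (-6) = -2110
j: 1·13 - (-33)·(-46) = 13 - 1518 = -1505
k: (-33)·(-6) - 46·13 = 198 - 598 = -400
PQ × PR = (-2110, -1505, -400)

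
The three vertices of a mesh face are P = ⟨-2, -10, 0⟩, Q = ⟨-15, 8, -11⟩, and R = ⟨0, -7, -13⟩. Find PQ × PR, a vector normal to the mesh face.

(-201, -191, -75)

PQ = (-13, 18, -11)
PR = (2, 3, -13)
i: 18·(-13) - (-11)·3 = -234 - (-33) = -201
j: (-11)·2 - (-13)·(-13) = -22 - 169 = -191
k: (-13)·3 - 18·2 = -39 - 36 = -75
PQ × PR = (-201, -191, -75)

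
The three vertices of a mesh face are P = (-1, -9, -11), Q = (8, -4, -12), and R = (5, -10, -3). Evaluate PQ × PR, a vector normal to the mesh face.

PQ = (9, 5, -1)
PR = (6, -1, 8)
i: 5·8 - (-1)·(-1) = 40 - 1 = 39
j: (-1)·6 - 9·8 = -6 - 72 = -78
k: 9·(-1) - 5·6 = -9 - 30 = -39
PQ × PR = (39, -78, -39)

(39, -78, -39)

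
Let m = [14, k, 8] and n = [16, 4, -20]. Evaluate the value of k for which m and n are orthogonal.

m · n = 14·16 + k·4 + 8·(-20) = 64 + 4k
Set equal to 0: 4k = -64, so k = -16.

-16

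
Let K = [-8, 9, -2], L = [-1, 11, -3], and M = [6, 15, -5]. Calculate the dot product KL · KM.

113

KL = L − K = (7, 2, -1)
KM = M − K = (14, 6, -3)
KL · KM = 7·14 + 2·6 + (-1)·(-3) = 98 + 12 + 3 = 113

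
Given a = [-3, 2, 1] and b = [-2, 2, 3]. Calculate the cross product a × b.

(4, 7, -2)

i: 2·3 - 1·2 = 6 - 2 = 4
j: 1·(-2) - (-3)·3 = -2 - (-9) = 7
k: (-3)·2 - 2·(-2) = -6 - (-4) = -2
a × b = (4, 7, -2)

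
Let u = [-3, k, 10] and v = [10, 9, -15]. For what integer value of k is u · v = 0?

u · v = (-3)·10 + k·9 + 10·(-15) = -180 + 9k
Set equal to 0: 9k = 180, so k = 20.

20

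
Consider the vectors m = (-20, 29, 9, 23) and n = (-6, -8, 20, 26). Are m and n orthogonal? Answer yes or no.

no

m · n = (-20)·(-6) + 29·(-8) + 9·20 + 23·26 = 120 - 232 + 180 + 598 = 666
Nonzero, so the vectors are not orthogonal.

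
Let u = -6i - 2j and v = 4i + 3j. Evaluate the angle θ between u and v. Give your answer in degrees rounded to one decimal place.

u · v = (-6)·4 + (-2)·3 = -24 - 6 = -30
|u|² = 36 + 4 = 40,  |u| = √40 ≈ 6.324555
|v|² = 16 + 9 = 25,  |v| = √25 ≈ 5.000000
cos θ = -30 / (6.324555 · 5.000000) ≈ -0.94868
θ = arccos(-0.94868) ≈ 161.6°

161.6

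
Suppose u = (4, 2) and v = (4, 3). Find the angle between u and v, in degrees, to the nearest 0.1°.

u · v = 4·4 + 2·3 = 16 + 6 = 22
|u|² = 16 + 4 = 20,  |u| = √20 ≈ 4.472136
|v|² = 16 + 9 = 25,  |v| = √25 ≈ 5.000000
cos θ = 22 / (4.472136 · 5.000000) ≈ 0.98387
θ = arccos(0.98387) ≈ 10.3°

10.3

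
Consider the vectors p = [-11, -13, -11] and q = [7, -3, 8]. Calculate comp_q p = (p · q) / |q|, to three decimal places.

p · q = (-11)·7 + (-13)·(-3) + (-11)·8 = -77 + 39 - 88 = -126
|q| = √(49 + 9 + 64) = √122 ≈ 11.0454
comp_q p = -126 / √122 ≈ -11.408

-11.408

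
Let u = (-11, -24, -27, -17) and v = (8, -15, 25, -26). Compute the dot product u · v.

39

u · v = (-11)·8 + (-24)·(-15) + (-27)·25 + (-17)·(-26) = -88 + 360 - 675 + 442 = 39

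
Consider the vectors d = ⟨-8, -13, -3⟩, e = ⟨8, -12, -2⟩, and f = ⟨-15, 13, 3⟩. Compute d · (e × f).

230

e × f:
i: (-12)·3 - (-2)·13 = -36 - (-26) = -10
j: (-2)·(-15) - 8·3 = 30 - 24 = 6
k: 8·13 - (-12)·(-15) = 104 - 180 = -76
e × f = (-10, 6, -76)
d · (e × f) = (-8)·(-10) + (-13)·6 + (-3)·(-76) = 80 - 78 + 228 = 230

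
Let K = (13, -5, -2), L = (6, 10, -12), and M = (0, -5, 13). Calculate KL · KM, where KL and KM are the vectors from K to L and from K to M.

KL = L − K = (-7, 15, -10)
KM = M − K = (-13, 0, 15)
KL · KM = (-7)·(-13) + 15·0 + (-10)·15 = 91 + 0 - 150 = -59

-59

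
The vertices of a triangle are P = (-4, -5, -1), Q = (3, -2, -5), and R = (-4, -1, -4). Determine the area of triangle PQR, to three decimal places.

17.847

PQ = (7, 3, -4),  PR = (0, 4, -3)
i: 3·(-3) - (-4)·4 = -9 - (-16) = 7
j: (-4)·0 - 7·(-3) = 0 - (-21) = 21
k: 7·4 - 3·0 = 28 - 0 = 28
PQ × PR = (7, 21, 28)
|PQ × PR| = √1274 ≈ 35.6931
area = ½ · 35.6931 ≈ 17.847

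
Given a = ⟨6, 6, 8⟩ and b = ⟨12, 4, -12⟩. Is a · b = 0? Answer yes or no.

yes

a · b = 6·12 + 6·4 + 8·(-12) = 72 + 24 - 96 = 0
Zero, so the vectors are orthogonal.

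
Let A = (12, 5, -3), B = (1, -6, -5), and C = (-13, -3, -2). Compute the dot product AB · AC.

361

AB = B − A = (-11, -11, -2)
AC = C − A = (-25, -8, 1)
AB · AC = (-11)·(-25) + (-11)·(-8) + (-2)·1 = 275 + 88 - 2 = 361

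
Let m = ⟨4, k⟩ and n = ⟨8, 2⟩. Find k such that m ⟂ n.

-16

m · n = 4·8 + k·2 = 32 + 2k
Set equal to 0: 2k = -32, so k = -16.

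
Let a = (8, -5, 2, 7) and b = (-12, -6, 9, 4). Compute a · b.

a · b = 8·(-12) + (-5)·(-6) + 2·9 + 7·4 = -96 + 30 + 18 + 28 = -20

-20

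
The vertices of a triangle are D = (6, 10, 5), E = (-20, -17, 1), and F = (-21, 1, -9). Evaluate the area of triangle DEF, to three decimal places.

326.927

DE = (-26, -27, -4),  DF = (-27, -9, -14)
i: (-27)·(-14) - (-4)·(-9) = 378 - 36 = 342
j: (-4)·(-27) - (-26)·(-14) = 108 - 364 = -256
k: (-26)·(-9) - (-27)·(-27) = 234 - 729 = -495
DE × DF = (342, -256, -495)
|DE × DF| = √427525 ≈ 653.8540
area = ½ · 653.8540 ≈ 326.927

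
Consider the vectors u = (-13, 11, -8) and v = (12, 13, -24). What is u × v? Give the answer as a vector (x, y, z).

i: 11·(-24) - (-8)·13 = -264 - (-104) = -160
j: (-8)·12 - (-13)·(-24) = -96 - 312 = -408
k: (-13)·13 - 11·12 = -169 - 132 = -301
u × v = (-160, -408, -301)

(-160, -408, -301)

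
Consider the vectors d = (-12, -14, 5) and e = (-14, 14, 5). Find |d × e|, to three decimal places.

390.123

i: (-14)·5 - 5·14 = -70 - 70 = -140
j: 5·(-14) - (-12)·5 = -70 - (-60) = -10
k: (-12)·14 - (-14)·(-14) = -168 - 196 = -364
d × e = (-140, -10, -364)
|d × e| = √((-140)² + (-10)² + (-364)²) = √152196 ≈ 390.1231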